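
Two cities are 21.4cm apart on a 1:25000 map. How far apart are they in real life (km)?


Real distance = map distance × scale
= 21.4cm × 25000
= 535000 cm = 5350.0 m
= 5.350 km

5.350 km


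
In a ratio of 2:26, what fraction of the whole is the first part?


Total parts = 2 + 26 = 28
First part: 2/28 = 1/14
= 1/14

1/14


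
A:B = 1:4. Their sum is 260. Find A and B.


Let A = 1k, B = 4k.
1k + 4k = 260
5k = 260 → k = 260/5 = 52
A = 1×52 = 52, B = 4×52 = 208
= A = 52, B = 208

A = 52, B = 208


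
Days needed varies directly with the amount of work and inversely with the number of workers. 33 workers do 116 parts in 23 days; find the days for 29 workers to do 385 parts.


Days ∝ work / workers, so d₂ = d₁ × (m₁/m₂) × (w₂/w₁)
Workers factor (inverse): 33/29 ≈ 1.1379
Work factor (direct): 385/116 ≈ 3.3190
d₂ = 23 × 33/29 × 385/116 = (23 × 33 × 385) / (29 × 116) = 292215/3364
≈ 86.87 days

86.87 days


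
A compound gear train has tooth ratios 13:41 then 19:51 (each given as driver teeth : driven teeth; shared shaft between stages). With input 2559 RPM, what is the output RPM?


Stage 1: RPM_B = RPM_A × t_A/t_B = 2559 × 13/41 = 33267/41 ≈ 811.39
B and C share a shaft → RPM_C = RPM_B
Stage 2: RPM_D = RPM_C × t_C/t_D = RPM_A × (t_A×t_C)/(t_B×t_D)
Overall ratio = (13×19)/(41×51) = 247/2091
RPM_D = 2559 × 247/2091 = 632073/2091
≈ 302.28 RPM

302.28 RPM


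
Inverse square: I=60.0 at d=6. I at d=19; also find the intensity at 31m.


I₁d₁² = I₂d₂²
I at 19m = 60.0 × (6/19)² = 60.0 × 36/361 = 2160/361 ≈ 5.9834
I at 31m = 60.0 × (6/31)² = 60.0 × 36/961 = 2160/961 ≈ 2.2477
= 5.9834 and 2.2477

5.9834 and 2.2477


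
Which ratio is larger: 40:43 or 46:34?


40/43 = 0.9302
46/34 = 1.3529
0.9302 < 1.3529, so 40:43 is less
= 46:34

46:34


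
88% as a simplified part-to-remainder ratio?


88% means 88 parts out of 100; remainder = 12
Part : remainder = 88:12
GCD = 4
= 22:3

22:3


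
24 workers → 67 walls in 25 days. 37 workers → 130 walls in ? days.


Days ∝ work / workers, so d₂ = d₁ × (m₁/m₂) × (w₂/w₁)
Workers factor (inverse): 24/37 ≈ 0.6486
Work factor (direct): 130/67 ≈ 1.9403
d₂ = 25 × 24/37 × 130/67 = (25 × 24 × 130) / (37 × 67) = 78000/2479
≈ 31.46 days

31.46 days


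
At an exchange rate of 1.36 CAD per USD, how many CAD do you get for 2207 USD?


Amount × rate = 2207 × 1.36
= 3001.52 CAD

3001.52 CAD


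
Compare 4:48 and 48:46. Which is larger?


4/48 = 0.0833
48/46 = 1.0435
0.0833 < 1.0435, so 4:48 is less
= 48:46

48:46


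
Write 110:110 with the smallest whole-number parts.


GCD(110, 110) = 110
110/110 : 110/110
= 1:1

1:1


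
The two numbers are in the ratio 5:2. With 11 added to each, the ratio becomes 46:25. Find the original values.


Let A = 5k, B = 2k.
(5k + 11) / (2k + 11) = 46/25
Cross-multiply: 25(5k + 11) = 46(2k + 11)
125k + 275 = 92k + 506
125k - 92k = 506 - 275
33k = 231
k = 231/33 = 7
A = 5×7 = 35, B = 2×7 = 14
= A = 35, B = 14

A = 35, B = 14


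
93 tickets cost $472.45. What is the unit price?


Unit rate = total / quantity
= 472.45 / 93
= $5.08 per unit

$5.08 per unit


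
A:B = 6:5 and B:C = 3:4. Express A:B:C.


Match B: multiply A:B by 3 → 18:15
Multiply B:C by 5 → 15:20
Combined: 18:15:20
GCD = 1
= 18:15:20

18:15:20


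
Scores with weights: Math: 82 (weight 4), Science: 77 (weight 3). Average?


Numerator = 82×4 + 77×3
= 328 + 231
= 559
Total weight = 7
Weighted avg = 559/7
= 79.86

79.86


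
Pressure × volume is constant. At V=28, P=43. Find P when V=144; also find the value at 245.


Inverse proportion: x × y = constant
k = 28 × 43 = 1204
At x=144: k/144 = 8.36
At x=245: k/245 = 4.91
= 8.36 and 4.91

8.36 and 4.91


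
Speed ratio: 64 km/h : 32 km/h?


Ratio = 64:32
GCD = 32
Simplified = 2:1
Time ratio (same distance) = 1:2
Speed ratio = 2:1

2:1


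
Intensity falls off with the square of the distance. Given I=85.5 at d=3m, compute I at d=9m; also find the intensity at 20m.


I₁d₁² = I₂d₂²
I at 9m = 85.5 × (3/9)² = 85.5 × 9/81 = 769.5/81 = 9.5000
I at 20m = 85.5 × (3/20)² = 85.5 × 9/400 = 769.5/400 ≈ 1.9238
= 9.5000 and 1.9238

9.5000 and 1.9238


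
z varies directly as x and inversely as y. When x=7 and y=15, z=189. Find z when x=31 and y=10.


z = k·x/y
Solve for k using the known point: k = z·y/x = 189×15/7 = 2835/7 = 405.0000
Now evaluate at x=31, y=10:
z = k × 31 / 10 = (2835 × 31) / (7 × 10) = 87885/70
= 1255.5000

1255.5000


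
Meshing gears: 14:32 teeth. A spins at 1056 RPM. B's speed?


Gear ratio = 14:32 = 7:16
RPM_B = RPM_A × (teeth_A / teeth_B)
= 1056 × (14/32)
= 462.0 RPM

462.0 RPM


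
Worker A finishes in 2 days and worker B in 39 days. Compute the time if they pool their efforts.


Rate of A = 1/2 per day
Rate of B = 1/39 per day
Combined rate = 1/2 + 1/39 = 41/78 ≈ 0.5256 per day
Days = 1 / combined rate = 78/41
≈ 1.90 days

1.90 days


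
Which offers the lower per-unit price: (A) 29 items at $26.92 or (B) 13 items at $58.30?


Deal A: $26.92/29 = $0.9283/unit
Deal B: $58.30/13 = $4.4846/unit
A is cheaper per unit
= Deal A

Deal A


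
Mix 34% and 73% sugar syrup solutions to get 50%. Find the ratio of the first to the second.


Let x parts of 34% mix with y parts of 73%.
34x + 73y = 50(x + y)
34x + 73y = 50x + 50y
x(34 - 50) = y(50 - 73)
x/y = (73 - 50)/(50 - 34) = 23/16
Simplify: 23:16
= 23:16

23:16


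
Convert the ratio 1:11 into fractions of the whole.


Total parts = 1 + 11 = 12
First part: 1/12 = 1/12
Second part: 11/12 = 11/12
= 1/12 and 11/12

1/12 and 11/12


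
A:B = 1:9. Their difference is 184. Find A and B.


Let A = 1k, B = 9k.
9k - 1k = 184
8k = 184 → k = 184/8 = 23
A = 1×23 = 23, B = 9×23 = 207
= A = 23, B = 207

A = 23, B = 207


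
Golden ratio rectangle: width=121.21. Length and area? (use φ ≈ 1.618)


φ = (1 + √5) / 2 ≈ 1.618
Length = width × φ = 121.21 × 1.618 = 196.11778
≈ 196.12
Area = width × length = 121.21 × 196.11778 = 23771.4361138 ≈ 23771.44
= Length: 196.12, Area: 23771.44

Length: 196.12, Area: 23771.44


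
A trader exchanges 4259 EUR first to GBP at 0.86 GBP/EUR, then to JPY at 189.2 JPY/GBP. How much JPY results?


Step 1: 4259 EUR × 0.86 = 3662.74 GBP
Step 2: 3662.74 GBP × 189.2 = 692990.41 JPY
Implied rate EUR→JPY = 0.86 × 189.2 = 162.7120
= 692990.41 JPY

692990.41 JPY


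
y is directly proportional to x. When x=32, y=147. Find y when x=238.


Direct proportion: y/x = constant
k = 147/32 ≈ 4.5938
y₂ = k × 238 = 147 × 238 / 32 = 34986/32
≈ 1093.31

1093.31


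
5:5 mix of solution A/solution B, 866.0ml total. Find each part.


Total parts = 5 + 5 = 10
solution A: 866.0 × 5/10 = 433.0ml
solution B: 866.0 × 5/10 = 433.0ml
= 433.0ml and 433.0ml

433.0ml and 433.0ml


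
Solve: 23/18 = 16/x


Cross multiply: 23 × x = 18 × 16
23x = 288
x = 288 / 23
= 12.52

12.52


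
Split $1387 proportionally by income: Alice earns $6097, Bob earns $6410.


Total income = 6097 + 6410 = $12507
Alice: $1387 × 6097/12507 = $676.14
Bob: $1387 × 6410/12507 = $710.86
= Alice: $676.14, Bob: $710.86

Alice: $676.14, Bob: $710.86


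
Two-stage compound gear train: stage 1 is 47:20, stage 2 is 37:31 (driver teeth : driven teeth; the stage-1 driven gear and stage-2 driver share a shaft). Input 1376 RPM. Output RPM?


Stage 1: RPM_B = RPM_A × t_A/t_B = 1376 × 47/20 = 64672/20 = 3233.60
B and C share a shaft → RPM_C = RPM_B
Stage 2: RPM_D = RPM_C × t_C/t_D = RPM_A × (t_A×t_C)/(t_B×t_D)
Overall ratio = (47×37)/(20×31) = 1739/620
RPM_D = 1376 × 1739/620 = 2392864/620
≈ 3859.46 RPM

3859.46 RPM


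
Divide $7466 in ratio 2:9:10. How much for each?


Total parts = 2 + 9 + 10 = 21
Part 1: 7466 × 2/21 = 711.05
Part 2: 7466 × 9/21 = 3199.71
Part 3: 7466 × 10/21 = 3555.24
= Part 1: $711.05, Part 2: $3199.71, Part 3: $3555.24

Part 1: $711.05, Part 2: $3199.71, Part 3: $3555.24


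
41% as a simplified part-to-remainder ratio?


41% means 41 parts out of 100; remainder = 59
Part : remainder = 41:59
GCD = 1
= 41:59

41:59


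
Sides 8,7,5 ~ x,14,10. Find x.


Scale factor = 14/7 = 2
Missing side = 8 × 2
= 16.0

16.0


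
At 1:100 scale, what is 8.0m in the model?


Model size = real / scale
= 8.0 / 100
= 0.0800 m

0.0800 m


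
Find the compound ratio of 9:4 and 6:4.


Compound ratio = (9×6) : (4×4)
= 54:16
GCD = 2
= 27:8

27:8


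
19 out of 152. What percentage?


Percentage = (part / whole) × 100
= (19 / 152) × 100
= 12.50%

12.50%


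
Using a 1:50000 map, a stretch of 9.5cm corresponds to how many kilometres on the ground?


Real distance = map distance × scale
= 9.5cm × 50000
= 475000 cm = 4750.0 m
= 4.750 km

4.750 km


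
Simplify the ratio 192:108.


GCD(192, 108) = 12
192/12 : 108/12
= 16:9

16:9


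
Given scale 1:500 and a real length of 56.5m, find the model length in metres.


Model size = real / scale
= 56.5 / 500
= 0.1130 m

0.1130 m


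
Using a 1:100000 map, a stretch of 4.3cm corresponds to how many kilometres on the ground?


Real distance = map distance × scale
= 4.3cm × 100000
= 430000 cm = 4300.0 m
= 4.300 km

4.300 km


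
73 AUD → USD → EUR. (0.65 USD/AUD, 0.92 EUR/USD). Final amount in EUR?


Step 1: 73 AUD × 0.65 = 47.45 USD
Step 2: 47.45 USD × 0.92 = 43.65 EUR
Implied rate AUD→EUR = 0.65 × 0.92 = 0.5980
= 43.65 EUR

43.65 EUR


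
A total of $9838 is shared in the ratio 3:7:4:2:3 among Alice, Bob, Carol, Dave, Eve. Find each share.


Total parts = 3 + 7 + 4 + 2 + 3 = 19
Alice: 9838 × 3/19 = 1553.37
Bob: 9838 × 7/19 = 3624.53
Carol: 9838 × 4/19 = 2071.16
Dave: 9838 × 2/19 = 1035.58
Eve: 9838 × 3/19 = 1553.37
= Alice: $1553.37, Bob: $3624.53, Carol: $2071.16, Dave: $1035.58, Eve: $1553.37

Alice: $1553.37, Bob: $3624.53, Carol: $2071.16, Dave: $1035.58, Eve: $1553.37


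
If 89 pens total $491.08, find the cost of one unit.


Unit rate = total / quantity
= 491.08 / 89
= $5.52 per unit

$5.52 per unit


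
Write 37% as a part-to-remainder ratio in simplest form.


37% means 37 parts out of 100; remainder = 63
Part : remainder = 37:63
GCD = 1
= 37:63

37:63


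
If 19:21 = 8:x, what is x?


Cross multiply: 19 × x = 21 × 8
19x = 168
x = 168 / 19
= 8.84

8.84


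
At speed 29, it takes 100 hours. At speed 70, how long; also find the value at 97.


Inverse proportion: x × y = constant
k = 29 × 100 = 2900
At x=70: k/70 = 41.43
At x=97: k/97 = 29.90
= 41.43 and 29.90

41.43 and 29.90


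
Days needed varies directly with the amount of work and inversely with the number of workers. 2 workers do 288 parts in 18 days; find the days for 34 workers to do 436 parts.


Days ∝ work / workers, so d₂ = d₁ × (m₁/m₂) × (w₂/w₁)
Workers factor (inverse): 2/34 ≈ 0.0588
Work factor (direct): 436/288 ≈ 1.5139
d₂ = 18 × 2/34 × 436/288 = (18 × 2 × 436) / (34 × 288) = 15696/9792
≈ 1.60 days

1.60 days


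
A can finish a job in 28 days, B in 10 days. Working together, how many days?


Rate of A = 1/28 per day
Rate of B = 1/10 per day
Combined rate = 1/28 + 1/10 = 38/280 ≈ 0.1357 per day
Days = 1 / combined rate = 280/38
≈ 7.37 days

7.37 days


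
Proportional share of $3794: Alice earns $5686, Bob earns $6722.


Total income = 5686 + 6722 = $12408
Alice: $3794 × 5686/12408 = $1738.61
Bob: $3794 × 6722/12408 = $2055.39
= Alice: $1738.61, Bob: $2055.39

Alice: $1738.61, Bob: $2055.39


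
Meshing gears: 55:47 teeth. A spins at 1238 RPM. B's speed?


Gear ratio = 55:47 = 55:47
RPM_B = RPM_A × (teeth_A / teeth_B)
= 1238 × (55/47)
= 1448.7 RPM

1448.7 RPM


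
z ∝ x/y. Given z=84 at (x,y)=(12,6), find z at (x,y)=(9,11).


z = k·x/y
Solve for k using the known point: k = z·y/x = 84×6/12 = 504/12 = 42.0000
Now evaluate at x=9, y=11:
z = k × 9 / 11 = (504 × 9) / (12 × 11) = 4536/132
≈ 34.3636

34.3636


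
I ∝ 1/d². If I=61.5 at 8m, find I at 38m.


I₁d₁² = I₂d₂²
I₂ = I₁ × (d₁/d₂)²
= 61.5 × (8/38)²
= 61.5 × 64/1444
= 3936/1444
≈ 2.7258

2.7258


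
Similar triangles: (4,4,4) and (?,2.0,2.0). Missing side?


Scale factor = 2.0/4 = 0.5
Missing side = 4 × 0.5
= 2.0

2.0


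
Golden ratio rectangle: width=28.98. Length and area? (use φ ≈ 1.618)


φ = (1 + √5) / 2 ≈ 1.618
Length = width × φ = 28.98 × 1.618 = 46.88964
≈ 46.89
Area = width × length = 28.98 × 46.88964 = 1358.8617672 ≈ 1358.86
= Length: 46.89, Area: 1358.86

Length: 46.89, Area: 1358.86


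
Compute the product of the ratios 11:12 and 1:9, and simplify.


Compound ratio = (11×1) : (12×9)
= 11:108
GCD = 1
= 11:108

11:108


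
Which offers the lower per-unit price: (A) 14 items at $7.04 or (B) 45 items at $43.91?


Deal A: $7.04/14 = $0.5029/unit
Deal B: $43.91/45 = $0.9758/unit
A is cheaper per unit
= Deal A

Deal A


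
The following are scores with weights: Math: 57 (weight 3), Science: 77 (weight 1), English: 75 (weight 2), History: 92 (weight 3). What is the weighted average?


Numerator = 57×3 + 77×1 + 75×2 + 92×3
= 171 + 77 + 150 + 276
= 674
Total weight = 9
Weighted avg = 674/9
= 74.89

74.89


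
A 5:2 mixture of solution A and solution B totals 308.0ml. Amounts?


Total parts = 5 + 2 = 7
solution A: 308.0 × 5/7 = 220.0ml
solution B: 308.0 × 2/7 = 88.0ml
= 220.0ml and 88.0ml

220.0ml and 88.0ml


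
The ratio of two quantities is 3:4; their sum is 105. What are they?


Let A = 3k, B = 4k.
3k + 4k = 105
7k = 105 → k = 105/7 = 15
A = 3×15 = 45, B = 4×15 = 60
= A = 45, B = 60

A = 45, B = 60


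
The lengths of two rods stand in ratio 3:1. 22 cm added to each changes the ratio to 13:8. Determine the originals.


Let A = 3k, B = 1k.
(3k + 22) / (1k + 22) = 13/8
Cross-multiply: 8(3k + 22) = 13(1k + 22)
24k + 176 = 13k + 286
24k - 13k = 286 - 176
11k = 110
k = 110/11 = 10
A = 3×10 = 30, B = 1×10 = 10
= A = 30, B = 10

A = 30, B = 10


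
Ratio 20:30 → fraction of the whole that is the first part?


Total parts = 20 + 30 = 50
First part: 20/50 = 2/5
= 2/5

2/5


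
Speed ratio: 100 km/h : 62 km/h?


Ratio = 100:62
GCD = 2
Simplified = 50:31
Time ratio (same distance) = 31:50
Speed ratio = 50:31

50:31


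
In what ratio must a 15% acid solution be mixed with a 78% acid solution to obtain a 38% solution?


Let x parts of 15% mix with y parts of 78%.
15x + 78y = 38(x + y)
15x + 78y = 38x + 38y
x(15 - 38) = y(38 - 78)
x/y = (78 - 38)/(38 - 15) = 40/23
Simplify: 40:23
= 40:23

40:23


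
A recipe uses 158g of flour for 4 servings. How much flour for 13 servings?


Direct proportion: y/x = constant
k = 158/4 = 39.5000
y₂ = k × 13 = 158 × 13 / 4 = 2054/4
= 513.50

513.50


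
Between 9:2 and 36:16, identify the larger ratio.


9/2 = 4.5000
36/16 = 2.2500
4.5000 > 2.2500, so 9:2 is greater
= 9:2

9:2


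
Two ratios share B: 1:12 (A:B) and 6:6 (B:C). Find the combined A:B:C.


Match B: multiply A:B by 6 → 6:72
Multiply B:C by 12 → 72:72
Combined: 6:72:72
GCD = 6
= 1:12:12

1:12:12


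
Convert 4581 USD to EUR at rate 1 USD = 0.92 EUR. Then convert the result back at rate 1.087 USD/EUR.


Amount × rate = 4581 × 0.92 = 4214.52 EUR
Round-trip: 4214.52 × 1.087 = 4581.18 USD
= 4214.52 EUR, then 4581.18 USD

4214.52 EUR, then 4581.18 USD


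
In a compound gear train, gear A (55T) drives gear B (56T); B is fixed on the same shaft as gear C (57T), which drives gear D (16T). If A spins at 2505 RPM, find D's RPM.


Stage 1: RPM_B = RPM_A × t_A/t_B = 2505 × 55/56 = 137775/56 ≈ 2460.27
B and C share a shaft → RPM_C = RPM_B
Stage 2: RPM_D = RPM_C × t_C/t_D = RPM_A × (t_A×t_C)/(t_B×t_D)
Overall ratio = (55×57)/(56×16) = 3135/896
RPM_D = 2505 × 3135/896 = 7853175/896
≈ 8764.70 RPM

8764.70 RPM


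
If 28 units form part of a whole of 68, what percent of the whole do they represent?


Percentage = (part / whole) × 100
= (28 / 68) × 100
≈ 41.18%

41.18%


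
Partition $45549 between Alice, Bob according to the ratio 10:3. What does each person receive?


Total parts = 10 + 3 = 13
Alice: 45549 × 10/13 = 35037.69
Bob: 45549 × 3/13 = 10511.31
= Alice: $35037.69, Bob: $10511.31

Alice: $35037.69, Bob: $10511.31


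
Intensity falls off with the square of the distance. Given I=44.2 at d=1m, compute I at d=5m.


I₁d₁² = I₂d₂²
I₂ = I₁ × (d₁/d₂)²
= 44.2 × (1/5)²
= 44.2 × 1/25
= 44.2/25
= 1.7680

1.7680


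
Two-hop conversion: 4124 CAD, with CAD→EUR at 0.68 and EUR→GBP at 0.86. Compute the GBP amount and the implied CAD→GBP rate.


Step 1: 4124 CAD × 0.68 = 2804.32 EUR
Step 2: 2804.32 EUR × 0.86 = 2411.72 GBP
Implied rate CAD→GBP = 0.68 × 0.86 = 0.5848
= 2411.72 GBP; implied rate 0.5848 GBP/CAD

2411.72 GBP; implied rate 0.5848 GBP/CAD


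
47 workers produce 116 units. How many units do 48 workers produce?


Direct proportion: y/x = constant
k = 116/47 ≈ 2.4681
y₂ = k × 48 = 116 × 48 / 47 = 5568/47
≈ 118.47

118.47


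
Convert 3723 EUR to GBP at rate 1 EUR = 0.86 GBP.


Amount × rate = 3723 × 0.86
= 3201.78 GBP

3201.78 GBP


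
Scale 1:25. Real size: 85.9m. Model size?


Model size = real / scale
= 85.9 / 25
= 3.4360 m

3.4360 m


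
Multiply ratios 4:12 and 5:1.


Compound ratio = (4×5) : (12×1)
= 20:12
GCD = 4
= 5:3

5:3


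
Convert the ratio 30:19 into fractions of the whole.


Total parts = 30 + 19 = 49
First part: 30/49 = 30/49
Second part: 19/49 = 19/49
= 30/49 and 19/49

30/49 and 19/49


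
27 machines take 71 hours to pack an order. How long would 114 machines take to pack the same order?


Inverse proportion: x × y = constant
k = 27 × 71 = 1917
y₂ = k / 114 = 1917 / 114
= 16.82

16.82


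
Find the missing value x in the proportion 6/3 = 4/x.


Cross multiply: 6 × x = 3 × 4
6x = 12
x = 12 / 6
= 2.00

2.00


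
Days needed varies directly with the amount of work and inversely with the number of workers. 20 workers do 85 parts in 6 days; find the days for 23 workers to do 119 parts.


Days ∝ work / workers, so d₂ = d₁ × (m₁/m₂) × (w₂/w₁)
Workers factor (inverse): 20/23 ≈ 0.8696
Work factor (direct): 119/85 = 1.4000
d₂ = 6 × 20/23 × 119/85 = (6 × 20 × 119) / (23 × 85) = 14280/1955
≈ 7.30 days

7.30 days


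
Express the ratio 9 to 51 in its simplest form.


GCD(9, 51) = 3
9/3 : 51/3
= 3:17

3:17


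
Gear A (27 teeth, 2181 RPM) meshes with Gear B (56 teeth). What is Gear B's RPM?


Gear ratio = 27:56 = 27:56
RPM_B = RPM_A × (teeth_A / teeth_B)
= 2181 × (27/56)
= 1051.6 RPM

1051.6 RPM


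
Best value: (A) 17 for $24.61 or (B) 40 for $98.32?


Deal A: $24.61/17 = $1.4476/unit
Deal B: $98.32/40 = $2.4580/unit
A is cheaper per unit
= Deal A

Deal A


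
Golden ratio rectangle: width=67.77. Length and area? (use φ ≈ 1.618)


φ = (1 + √5) / 2 ≈ 1.618
Length = width × φ = 67.77 × 1.618 = 109.65186
≈ 109.65
Area = width × length = 67.77 × 109.65186 = 7431.1065522 ≈ 7431.11
= Length: 109.65, Area: 7431.11

Length: 109.65, Area: 7431.11


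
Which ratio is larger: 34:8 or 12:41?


34/8 = 4.2500
12/41 = 0.2927
4.2500 > 0.2927, so 34:8 is greater
= 34:8

34:8


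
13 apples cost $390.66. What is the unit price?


Unit rate = total / quantity
= 390.66 / 13
= $30.05 per unit

$30.05 per unit


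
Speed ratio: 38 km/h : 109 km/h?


Ratio = 38:109
GCD = 1
Simplified = 38:109
Time ratio (same distance) = 109:38
Speed ratio = 38:109

38:109


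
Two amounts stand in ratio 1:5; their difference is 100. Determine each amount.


Let A = 1k, B = 5k.
5k - 1k = 100
4k = 100 → k = 100/4 = 25
A = 1×25 = 25, B = 5×25 = 125
= A = 25, B = 125

A = 25, B = 125


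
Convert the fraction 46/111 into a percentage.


Percentage = (part / whole) × 100
= (46 / 111) × 100
≈ 41.44%

41.44%


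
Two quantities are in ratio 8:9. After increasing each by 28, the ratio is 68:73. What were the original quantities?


Let A = 8k, B = 9k.
(8k + 28) / (9k + 28) = 68/73
Cross-multiply: 73(8k + 28) = 68(9k + 28)
584k + 2044 = 612k + 1904
584k - 612k = 1904 - 2044
-28k = -140
k = -140/-28 = 5
A = 8×5 = 40, B = 9×5 = 45
= A = 40, B = 45

A = 40, B = 45


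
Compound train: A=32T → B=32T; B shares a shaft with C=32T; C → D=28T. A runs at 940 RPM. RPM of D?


Stage 1: RPM_B = RPM_A × t_A/t_B = 940 × 32/32 = 30080/32 = 940.00
B and C share a shaft → RPM_C = RPM_B
Stage 2: RPM_D = RPM_C × t_C/t_D = RPM_A × (t_A×t_C)/(t_B×t_D)
Overall ratio = (32×32)/(32×28) = 1024/896
RPM_D = 940 × 1024/896 = 962560/896
≈ 1074.29 RPM

1074.29 RPM


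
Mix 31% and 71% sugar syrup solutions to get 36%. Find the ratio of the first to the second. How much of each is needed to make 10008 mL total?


Let x parts of 31% mix with y parts of 71%.
31x + 71y = 36(x + y)
31x + 71y = 36x + 36y
x(31 - 36) = y(36 - 71)
x/y = (71 - 36)/(36 - 31) = 35/5
Simplify: 7:1
Total parts = 8; one part = 10008/8 = 1251.00 mL
31% solution: 7×1251.00 = 8757.00 mL
71% solution: 1×1251.00 = 1251.00 mL
= ratio 7:1; 8757.00 mL and 1251.00 mL

ratio 7:1; 8757.00 mL and 1251.00 mL


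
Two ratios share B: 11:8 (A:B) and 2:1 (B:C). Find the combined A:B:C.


Match B: multiply A:B by 2 → 22:16
Multiply B:C by 8 → 16:8
Combined: 22:16:8
GCD = 2
= 11:8:4

11:8:4


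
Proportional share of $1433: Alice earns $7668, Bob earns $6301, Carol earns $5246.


Total income = 7668 + 6301 + 5246 = $19215
Alice: $1433 × 7668/19215 = $571.86
Bob: $1433 × 6301/19215 = $469.91
Carol: $1433 × 5246/19215 = $391.23
= Alice: $571.86, Bob: $469.91, Carol: $391.23

Alice: $571.86, Bob: $469.91, Carol: $391.23


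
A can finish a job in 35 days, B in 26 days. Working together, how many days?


Rate of A = 1/35 per day
Rate of B = 1/26 per day
Combined rate = 1/35 + 1/26 = 61/910 ≈ 0.0670 per day
Days = 1 / combined rate = 910/61
≈ 14.92 days

14.92 days


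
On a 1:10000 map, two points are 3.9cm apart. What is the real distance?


Real distance = map distance × scale
= 3.9cm × 10000
= 39000 cm = 390.0 m
= 0.390 km

0.390 km


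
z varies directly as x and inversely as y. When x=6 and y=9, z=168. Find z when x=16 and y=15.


z = k·x/y
Solve for k using the known point: k = z·y/x = 168×9/6 = 1512/6 = 252.0000
Now evaluate at x=16, y=15:
z = k × 16 / 15 = (1512 × 16) / (6 × 15) = 24192/90
= 268.8000

268.8000


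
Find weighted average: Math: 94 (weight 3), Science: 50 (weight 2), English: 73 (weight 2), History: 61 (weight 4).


Numerator = 94×3 + 50×2 + 73×2 + 61×4
= 282 + 100 + 146 + 244
= 772
Total weight = 11
Weighted avg = 772/11
= 70.18

70.18


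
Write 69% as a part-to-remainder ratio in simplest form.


69% means 69 parts out of 100; remainder = 31
Part : remainder = 69:31
GCD = 1
= 69:31

69:31


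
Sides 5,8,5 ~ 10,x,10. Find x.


Scale factor = 10/5 = 2
Missing side = 8 × 2
= 16.0

16.0


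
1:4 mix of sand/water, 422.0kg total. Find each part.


Total parts = 1 + 4 = 5
sand: 422.0 × 1/5 = 84.4kg
water: 422.0 × 4/5 = 337.6kg
= 84.4kg and 337.6kg

84.4kg and 337.6kg


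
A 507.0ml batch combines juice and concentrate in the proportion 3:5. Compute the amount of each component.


Total parts = 3 + 5 = 8
juice: 507.0 × 3/8 = 190.1ml
concentrate: 507.0 × 5/8 = 316.9ml
= 190.1ml and 316.9ml

190.1ml and 316.9ml


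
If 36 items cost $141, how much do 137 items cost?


Direct proportion: y/x = constant
k = 141/36 ≈ 3.9167
y₂ = k × 137 = 141 × 137 / 36 = 19317/36
≈ 536.58

536.58


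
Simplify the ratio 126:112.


GCD(126, 112) = 14
126/14 : 112/14
= 9:8

9:8


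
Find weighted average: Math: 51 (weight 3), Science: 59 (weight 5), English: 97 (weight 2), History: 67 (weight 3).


Numerator = 51×3 + 59×5 + 97×2 + 67×3
= 153 + 295 + 194 + 201
= 843
Total weight = 13
Weighted avg = 843/13
= 64.85

64.85


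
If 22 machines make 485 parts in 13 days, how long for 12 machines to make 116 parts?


Days ∝ work / workers, so d₂ = d₁ × (m₁/m₂) × (w₂/w₁)
Workers factor (inverse): 22/12 ≈ 1.8333
Work factor (direct): 116/485 ≈ 0.2392
d₂ = 13 × 22/12 × 116/485 = (13 × 22 × 116) / (12 × 485) = 33176/5820
≈ 5.70 days

5.70 days


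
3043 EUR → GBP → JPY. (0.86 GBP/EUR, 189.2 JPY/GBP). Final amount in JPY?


Step 1: 3043 EUR × 0.86 = 2616.98 GBP
Step 2: 2616.98 GBP × 189.2 = 495132.62 JPY
Implied rate EUR→JPY = 0.86 × 189.2 = 162.7120
= 495132.62 JPY

495132.62 JPY


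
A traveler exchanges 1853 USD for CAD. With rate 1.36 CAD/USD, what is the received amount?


Amount × rate = 1853 × 1.36
= 2520.08 CAD

2520.08 CAD


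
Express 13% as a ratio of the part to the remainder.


13% means 13 parts out of 100; remainder = 87
Part : remainder = 13:87
GCD = 1
= 13:87

13:87


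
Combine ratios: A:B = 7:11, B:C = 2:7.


Match B: multiply A:B by 2 → 14:22
Multiply B:C by 11 → 22:77
Combined: 14:22:77
GCD = 1
= 14:22:77

14:22:77


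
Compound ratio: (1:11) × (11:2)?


Compound ratio = (1×11) : (11×2)
= 11:22
GCD = 11
= 1:2

1:2


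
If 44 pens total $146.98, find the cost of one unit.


Unit rate = total / quantity
= 146.98 / 44
= $3.34 per unit

$3.34 per unit


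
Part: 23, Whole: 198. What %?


Percentage = (part / whole) × 100
= (23 / 198) × 100
≈ 11.62%

11.62%


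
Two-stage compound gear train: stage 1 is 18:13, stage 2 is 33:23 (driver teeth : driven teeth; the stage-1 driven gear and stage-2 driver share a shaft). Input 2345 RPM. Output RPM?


Stage 1: RPM_B = RPM_A × t_A/t_B = 2345 × 18/13 = 42210/13 ≈ 3246.92
B and C share a shaft → RPM_C = RPM_B
Stage 2: RPM_D = RPM_C × t_C/t_D = RPM_A × (t_A×t_C)/(t_B×t_D)
Overall ratio = (18×33)/(13×23) = 594/299
RPM_D = 2345 × 594/299 = 1392930/299
≈ 4658.63 RPM

4658.63 RPM


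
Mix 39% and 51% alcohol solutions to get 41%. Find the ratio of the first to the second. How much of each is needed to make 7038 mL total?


Let x parts of 39% mix with y parts of 51%.
39x + 51y = 41(x + y)
39x + 51y = 41x + 41y
x(39 - 41) = y(41 - 51)
x/y = (51 - 41)/(41 - 39) = 10/2
Simplify: 5:1
Total parts = 6; one part = 7038/6 = 1173.00 mL
39% solution: 5×1173.00 = 5865.00 mL
51% solution: 1×1173.00 = 1173.00 mL
= ratio 5:1; 5865.00 mL and 1173.00 mL

ratio 5:1; 5865.00 mL and 1173.00 mL


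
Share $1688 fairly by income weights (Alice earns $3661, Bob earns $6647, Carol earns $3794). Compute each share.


Total income = 3661 + 6647 + 3794 = $14102
Alice: $1688 × 3661/14102 = $438.22
Bob: $1688 × 6647/14102 = $795.64
Carol: $1688 × 3794/14102 = $454.14
= Alice: $438.22, Bob: $795.64, Carol: $454.14

Alice: $438.22, Bob: $795.64, Carol: $454.14


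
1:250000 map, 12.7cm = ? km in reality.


Real distance = map distance × scale
= 12.7cm × 250000
= 3175000 cm = 31750.0 m
= 31.750 km

31.750 km


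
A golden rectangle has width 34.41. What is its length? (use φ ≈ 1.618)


φ = (1 + √5) / 2 ≈ 1.618
Length = width × φ = 34.41 × 1.618 = 55.67538
≈ 55.68

55.68


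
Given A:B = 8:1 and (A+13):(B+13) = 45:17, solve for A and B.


Let A = 8k, B = 1k.
(8k + 13) / (1k + 13) = 45/17
Cross-multiply: 17(8k + 13) = 45(1k + 13)
136k + 221 = 45k + 585
136k - 45k = 585 - 221
91k = 364
k = 364/91 = 4
A = 8×4 = 32, B = 1×4 = 4
= A = 32, B = 4

A = 32, B = 4


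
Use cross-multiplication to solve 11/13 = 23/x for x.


Cross multiply: 11 × x = 13 × 23
11x = 299
x = 299 / 11
= 27.18

27.18


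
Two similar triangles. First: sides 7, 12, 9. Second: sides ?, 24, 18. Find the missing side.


Scale factor = 24/12 = 2
Missing side = 7 × 2
= 14.0

14.0


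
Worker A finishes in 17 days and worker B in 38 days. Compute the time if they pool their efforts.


Rate of A = 1/17 per day
Rate of B = 1/38 per day
Combined rate = 1/17 + 1/38 = 55/646 ≈ 0.0851 per day
Days = 1 / combined rate = 646/55
≈ 11.75 days

11.75 days


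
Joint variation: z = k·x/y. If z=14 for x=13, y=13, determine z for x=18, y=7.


z = k·x/y
Solve for k using the known point: k = z·y/x = 14×13/13 = 182/13 = 14.0000
Now evaluate at x=18, y=7:
z = k × 18 / 7 = (182 × 18) / (13 × 7) = 3276/91
= 36.0000

36.0000


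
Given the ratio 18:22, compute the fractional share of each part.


Total parts = 18 + 22 = 40
First part: 18/40 = 9/20
Second part: 22/40 = 11/20
= 9/20 and 11/20

9/20 and 11/20


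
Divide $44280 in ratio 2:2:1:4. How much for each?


Total parts = 2 + 2 + 1 + 4 = 9
Part 1: 44280 × 2/9 = 9840.00
Part 2: 44280 × 2/9 = 9840.00
Part 3: 44280 × 1/9 = 4920.00
Part 4: 44280 × 4/9 = 19680.00
= Part 1: $9840.00, Part 2: $9840.00, Part 3: $4920.00, Part 4: $19680.00

Part 1: $9840.00, Part 2: $9840.00, Part 3: $4920.00, Part 4: $19680.00


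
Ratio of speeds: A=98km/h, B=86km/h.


Ratio = 98:86
GCD = 2
Simplified = 49:43
Time ratio (same distance) = 43:49
Speed ratio = 49:43

49:43


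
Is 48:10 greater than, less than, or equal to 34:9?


48/10 = 4.8000
34/9 = 3.7778
4.8000 > 3.7778, so 48:10 is greater
= greater than

greater than


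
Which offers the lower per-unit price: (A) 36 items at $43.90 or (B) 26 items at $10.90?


Deal A: $43.90/36 = $1.2194/unit
Deal B: $10.90/26 = $0.4192/unit
B is cheaper per unit
= Deal B

Deal B


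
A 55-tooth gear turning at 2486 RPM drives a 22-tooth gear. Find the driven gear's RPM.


Gear ratio = 55:22 = 5:2
RPM_B = RPM_A × (teeth_A / teeth_B)
= 2486 × (55/22)
= 6215.0 RPM

6215.0 RPM


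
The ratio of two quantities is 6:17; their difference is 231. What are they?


Let A = 6k, B = 17k.
17k - 6k = 231
11k = 231 → k = 231/11 = 21
A = 6×21 = 126, B = 17×21 = 357
= A = 126, B = 357

A = 126, B = 357


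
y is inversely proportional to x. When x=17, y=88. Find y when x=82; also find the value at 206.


Inverse proportion: x × y = constant
k = 17 × 88 = 1496
At x=82: k/82 = 18.24
At x=206: k/206 = 7.26
= 18.24 and 7.26

18.24 and 7.26


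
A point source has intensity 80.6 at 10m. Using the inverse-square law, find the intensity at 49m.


I₁d₁² = I₂d₂²
I₂ = I₁ × (d₁/d₂)²
= 80.6 × (10/49)²
= 80.6 × 100/2401
= 8060/2401
≈ 3.3569

3.3569


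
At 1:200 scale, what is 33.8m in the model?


Model size = real / scale
= 33.8 / 200
= 0.1690 m

0.1690 m


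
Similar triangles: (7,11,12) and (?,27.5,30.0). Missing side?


Scale factor = 27.5/11 = 2.5
Missing side = 7 × 2.5
= 17.5

17.5


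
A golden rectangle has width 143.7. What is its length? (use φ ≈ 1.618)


φ = (1 + √5) / 2 ≈ 1.618
Length = width × φ = 143.7 × 1.618 = 232.5066
≈ 232.51

232.51


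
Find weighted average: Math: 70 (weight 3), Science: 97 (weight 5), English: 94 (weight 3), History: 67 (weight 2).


Numerator = 70×3 + 97×5 + 94×3 + 67×2
= 210 + 485 + 282 + 134
= 1111
Total weight = 13
Weighted avg = 1111/13
= 85.46

85.46


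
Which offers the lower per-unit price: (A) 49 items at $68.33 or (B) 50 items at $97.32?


Deal A: $68.33/49 = $1.3945/unit
Deal B: $97.32/50 = $1.9464/unit
A is cheaper per unit
= Deal A

Deal A


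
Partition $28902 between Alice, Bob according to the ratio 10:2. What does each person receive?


Total parts = 10 + 2 = 12
Alice: 28902 × 10/12 = 24085.00
Bob: 28902 × 2/12 = 4817.00
= Alice: $24085.00, Bob: $4817.00

Alice: $24085.00, Bob: $4817.00


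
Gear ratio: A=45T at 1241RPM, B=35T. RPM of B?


Gear ratio = 45:35 = 9:7
RPM_B = RPM_A × (teeth_A / teeth_B)
= 1241 × (45/35)
= 1595.6 RPM

1595.6 RPM


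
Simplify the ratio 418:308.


GCD(418, 308) = 22
418/22 : 308/22
= 19:14

19:14


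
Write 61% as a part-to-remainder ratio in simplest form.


61% means 61 parts out of 100; remainder = 39
Part : remainder = 61:39
GCD = 1
= 61:39

61:39


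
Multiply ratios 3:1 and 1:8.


Compound ratio = (3×1) : (1×8)
= 3:8
GCD = 1
= 3:8

3:8


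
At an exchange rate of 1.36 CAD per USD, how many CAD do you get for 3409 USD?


Amount × rate = 3409 × 1.36
= 4636.24 CAD

4636.24 CAD


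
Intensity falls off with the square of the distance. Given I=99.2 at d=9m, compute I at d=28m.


I₁d₁² = I₂d₂²
I₂ = I₁ × (d₁/d₂)²
= 99.2 × (9/28)²
= 99.2 × 81/784
= 8035.2/784
≈ 10.2490

10.2490


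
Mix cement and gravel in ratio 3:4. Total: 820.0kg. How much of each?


Total parts = 3 + 4 = 7
cement: 820.0 × 3/7 = 351.4kg
gravel: 820.0 × 4/7 = 468.6kg
= 351.4kg and 468.6kg

351.4kg and 468.6kg


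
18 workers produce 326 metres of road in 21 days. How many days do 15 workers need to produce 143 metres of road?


Days ∝ work / workers, so d₂ = d₁ × (m₁/m₂) × (w₂/w₁)
Workers factor (inverse): 18/15 = 1.2000
Work factor (direct): 143/326 ≈ 0.4387
d₂ = 21 × 18/15 × 143/326 = (21 × 18 × 143) / (15 × 326) = 54054/4890
≈ 11.05 days

11.05 days


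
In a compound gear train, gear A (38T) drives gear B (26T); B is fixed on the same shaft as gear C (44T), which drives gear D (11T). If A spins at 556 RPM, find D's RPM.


Stage 1: RPM_B = RPM_A × t_A/t_B = 556 × 38/26 = 21128/26 ≈ 812.62
B and C share a shaft → RPM_C = RPM_B
Stage 2: RPM_D = RPM_C × t_C/t_D = RPM_A × (t_A×t_C)/(t_B×t_D)
Overall ratio = (38×44)/(26×11) = 1672/286
RPM_D = 556 × 1672/286 = 929632/286
≈ 3250.46 RPM

3250.46 RPM


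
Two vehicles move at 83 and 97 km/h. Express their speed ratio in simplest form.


Ratio = 83:97
GCD = 1
Simplified = 83:97
Time ratio (same distance) = 97:83
Speed ratio = 83:97

83:97


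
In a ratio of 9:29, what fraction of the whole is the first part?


Total parts = 9 + 29 = 38
First part: 9/38 = 9/38
= 9/38

9/38


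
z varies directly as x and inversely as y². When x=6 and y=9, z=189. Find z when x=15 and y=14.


z = k·x/y²
Solve for k using the known point: k = z·y²/x = 189×81/6 = 15309/6 = 2551.5000
Now evaluate at x=15, y=14:
z = k × 15 / 196 = (15309 × 15) / (6 × 196) = 229635/1176
≈ 195.2679

195.2679


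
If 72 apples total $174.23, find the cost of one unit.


Unit rate = total / quantity
= 174.23 / 72
= $2.42 per unit

$2.42 per unit


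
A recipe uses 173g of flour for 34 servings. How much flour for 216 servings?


Direct proportion: y/x = constant
k = 173/34 ≈ 5.0882
y₂ = k × 216 = 173 × 216 / 34 = 37368/34
≈ 1099.06

1099.06


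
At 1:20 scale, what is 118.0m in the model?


Model size = real / scale
= 118.0 / 20
= 5.9000 m

5.9000 m


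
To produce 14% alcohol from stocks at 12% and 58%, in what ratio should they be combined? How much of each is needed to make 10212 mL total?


Let x parts of 12% mix with y parts of 58%.
12x + 58y = 14(x + y)
12x + 58y = 14x + 14y
x(12 - 14) = y(14 - 58)
x/y = (58 - 14)/(14 - 12) = 44/2
Simplify: 22:1
Total parts = 23; one part = 10212/23 = 444.00 mL
12% solution: 22×444.00 = 9768.00 mL
58% solution: 1×444.00 = 444.00 mL
= ratio 22:1; 9768.00 mL and 444.00 mL

ratio 22:1; 9768.00 mL and 444.00 mL


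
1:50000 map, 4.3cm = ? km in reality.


Real distance = map distance × scale
= 4.3cm × 50000
= 215000 cm = 2150.0 m
= 2.150 km

2.150 km


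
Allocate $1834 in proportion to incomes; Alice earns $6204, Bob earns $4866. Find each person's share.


Total income = 6204 + 4866 = $11070
Alice: $1834 × 6204/11070 = $1027.84
Bob: $1834 × 4866/11070 = $806.16
= Alice: $1027.84, Bob: $806.16

Alice: $1027.84, Bob: $806.16


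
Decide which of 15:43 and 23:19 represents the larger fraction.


15/43 = 0.3488
23/19 = 1.2105
0.3488 < 1.2105, so 15:43 is less
= 23:19

23:19


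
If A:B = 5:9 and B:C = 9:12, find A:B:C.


Match B: multiply A:B by 9 → 45:81
Multiply B:C by 9 → 81:108
Combined: 45:81:108
GCD = 9
= 5:9:12

5:9:12


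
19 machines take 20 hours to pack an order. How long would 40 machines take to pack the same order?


Inverse proportion: x × y = constant
k = 19 × 20 = 380
y₂ = k / 40 = 380 / 40
= 9.50

9.50


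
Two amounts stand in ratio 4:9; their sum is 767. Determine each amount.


Let A = 4k, B = 9k.
4k + 9k = 767
13k = 767 → k = 767/13 = 59
A = 4×59 = 236, B = 9×59 = 531
= A = 236, B = 531

A = 236, B = 531


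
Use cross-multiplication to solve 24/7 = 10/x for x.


Cross multiply: 24 × x = 7 × 10
24x = 70
x = 70 / 24
= 2.92

2.92


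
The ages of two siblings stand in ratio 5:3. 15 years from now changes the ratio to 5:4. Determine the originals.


Let A = 5k, B = 3k.
(5k + 15) / (3k + 15) = 5/4
Cross-multiply: 4(5k + 15) = 5(3k + 15)
20k + 60 = 15k + 75
20k - 15k = 75 - 60
5k = 15
k = 15/5 = 3
A = 5×3 = 15, B = 3×3 = 9
= A = 15, B = 9

A = 15, B = 9


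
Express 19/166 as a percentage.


Percentage = (part / whole) × 100
= (19 / 166) × 100
≈ 11.45%

11.45%


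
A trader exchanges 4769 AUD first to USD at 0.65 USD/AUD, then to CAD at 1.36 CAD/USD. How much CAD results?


Step 1: 4769 AUD × 0.65 = 3099.85 USD
Step 2: 3099.85 USD × 1.36 = 4215.80 CAD
Implied rate AUD→CAD = 0.65 × 1.36 = 0.8840
= 4215.80 CAD

4215.80 CAD


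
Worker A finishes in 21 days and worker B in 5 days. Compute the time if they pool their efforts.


Rate of A = 1/21 per day
Rate of B = 1/5 per day
Combined rate = 1/21 + 1/5 = 26/105 ≈ 0.2476 per day
Days = 1 / combined rate = 105/26
≈ 4.04 days

4.04 days


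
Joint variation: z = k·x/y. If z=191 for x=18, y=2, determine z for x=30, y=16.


z = k·x/y
Solve for k using the known point: k = z·y/x = 191×2/18 = 382/18 ≈ 21.2222
Now evaluate at x=30, y=16:
z = k × 30 / 16 = (382 × 30) / (18 × 16) = 11460/288
≈ 39.7917

39.7917


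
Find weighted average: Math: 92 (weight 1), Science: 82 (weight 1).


Numerator = 92×1 + 82×1
= 92 + 82
= 174
Total weight = 2
Weighted avg = 174/2
= 87.00

87.00


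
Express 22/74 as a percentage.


Percentage = (part / whole) × 100
= (22 / 74) × 100
≈ 29.73%

29.73%


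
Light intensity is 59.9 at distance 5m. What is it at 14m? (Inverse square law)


I₁d₁² = I₂d₂²
I₂ = I₁ × (d₁/d₂)²
= 59.9 × (5/14)²
= 59.9 × 25/196
= 1497.5/196
≈ 7.6403

7.6403


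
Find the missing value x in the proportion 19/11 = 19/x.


Cross multiply: 19 × x = 11 × 19
19x = 209
x = 209 / 19
= 11.00

11.00


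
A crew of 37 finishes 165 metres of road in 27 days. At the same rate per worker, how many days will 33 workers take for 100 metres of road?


Days ∝ work / workers, so d₂ = d₁ × (m₁/m₂) × (w₂/w₁)
Workers factor (inverse): 37/33 ≈ 1.1212
Work factor (direct): 100/165 ≈ 0.6061
d₂ = 27 × 37/33 × 100/165 = (27 × 37 × 100) / (33 × 165) = 99900/5445
≈ 18.35 days

18.35 days


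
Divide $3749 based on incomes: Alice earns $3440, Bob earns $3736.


Total income = 3440 + 3736 = $7176
Alice: $3749 × 3440/7176 = $1797.18
Bob: $3749 × 3736/7176 = $1951.82
= Alice: $1797.18, Bob: $1951.82

Alice: $1797.18, Bob: $1951.82


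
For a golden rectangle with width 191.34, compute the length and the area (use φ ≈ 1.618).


φ = (1 + √5) / 2 ≈ 1.618
Length = width × φ = 191.34 × 1.618 = 309.58812
≈ 309.59
Area = width × length = 191.34 × 309.58812 = 59236.5908808 ≈ 59236.59
= Length: 309.59, Area: 59236.59

Length: 309.59, Area: 59236.59


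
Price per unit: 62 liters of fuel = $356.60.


Unit rate = total / quantity
= 356.60 / 62
= $5.75 per unit

$5.75 per unit


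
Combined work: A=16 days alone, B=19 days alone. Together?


Rate of A = 1/16 per day
Rate of B = 1/19 per day
Combined rate = 1/16 + 1/19 = 35/304 ≈ 0.1151 per day
Days = 1 / combined rate = 304/35
≈ 8.69 days

8.69 days
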